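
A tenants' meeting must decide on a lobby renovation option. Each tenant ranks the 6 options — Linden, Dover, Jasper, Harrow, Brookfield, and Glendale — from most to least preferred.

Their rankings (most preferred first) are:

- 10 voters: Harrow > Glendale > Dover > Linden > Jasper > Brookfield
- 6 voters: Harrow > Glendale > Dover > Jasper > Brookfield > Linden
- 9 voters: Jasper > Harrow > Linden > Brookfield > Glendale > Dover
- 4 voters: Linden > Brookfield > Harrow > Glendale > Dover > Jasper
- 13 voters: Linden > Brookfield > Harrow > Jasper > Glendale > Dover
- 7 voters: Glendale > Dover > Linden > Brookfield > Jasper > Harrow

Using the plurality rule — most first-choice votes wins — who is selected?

First-place vote totals:
  Linden: 17
  Dover: 0
  Jasper: 9
  Harrow: 16
  Brookfield: 0
  Glendale: 7
Linden has the most first-place votes.

Linden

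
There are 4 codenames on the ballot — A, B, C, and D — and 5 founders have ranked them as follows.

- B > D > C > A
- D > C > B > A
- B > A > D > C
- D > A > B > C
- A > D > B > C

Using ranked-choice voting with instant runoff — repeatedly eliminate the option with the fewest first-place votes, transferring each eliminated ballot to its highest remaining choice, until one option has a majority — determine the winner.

D

Round 1: B 2, D 2, A 1, C 0. C has the fewest and is eliminated.
Round 2: B 2, D 2, A 1. A has the fewest and is eliminated.
Round 3: D 3, B 2. D has a majority.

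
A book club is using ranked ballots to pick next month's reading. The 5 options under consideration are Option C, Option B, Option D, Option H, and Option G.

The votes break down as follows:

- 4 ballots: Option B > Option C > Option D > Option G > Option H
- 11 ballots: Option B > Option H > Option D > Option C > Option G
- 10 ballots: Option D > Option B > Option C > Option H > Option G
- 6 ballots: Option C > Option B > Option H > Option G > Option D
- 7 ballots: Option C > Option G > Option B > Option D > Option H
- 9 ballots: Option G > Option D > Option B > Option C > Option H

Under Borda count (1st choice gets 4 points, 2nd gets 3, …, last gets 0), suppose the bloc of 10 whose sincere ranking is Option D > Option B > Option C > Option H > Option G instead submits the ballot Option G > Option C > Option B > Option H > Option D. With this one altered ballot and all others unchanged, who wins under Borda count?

Borda totals with the altered ballot: Option C 114, Option B 130, Option D 64, Option H 55, Option G 107.
The winner is unchanged: still Option B.

Option B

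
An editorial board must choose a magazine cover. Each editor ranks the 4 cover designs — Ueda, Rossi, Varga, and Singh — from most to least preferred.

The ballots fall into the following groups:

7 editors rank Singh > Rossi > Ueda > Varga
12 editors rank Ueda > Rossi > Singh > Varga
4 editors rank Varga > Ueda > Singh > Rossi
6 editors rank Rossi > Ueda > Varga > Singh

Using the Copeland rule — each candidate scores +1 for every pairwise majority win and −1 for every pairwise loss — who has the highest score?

Ueda

Pairwise results:
  Ueda vs Rossi: Ueda wins 16–13.
  Ueda vs Varga: Ueda wins 25–4.
  Ueda vs Singh: Ueda wins 22–7.
  Rossi vs Varga: Rossi wins 25–4.
  Rossi vs Singh: Rossi wins 18–11.
  Varga vs Singh: Singh wins 19–10.
Copeland scores (wins − losses):
  Ueda: 3 − 0 = 3
  Rossi: 2 − 1 = 1
  Varga: 0 − 3 = -3
  Singh: 1 − 2 = -1
Ueda has the best Copeland score.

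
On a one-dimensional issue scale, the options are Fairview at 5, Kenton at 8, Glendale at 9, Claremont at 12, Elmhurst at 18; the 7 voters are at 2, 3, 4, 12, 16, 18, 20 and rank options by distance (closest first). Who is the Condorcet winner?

Claremont

With single-peaked preferences on a line, the Condorcet winner is the candidate closest to the median voter.
The median voter (position 12) is closest to Claremont at 12.
Check: Claremont vs Glendale — voters closer to Claremont: 4 of 7.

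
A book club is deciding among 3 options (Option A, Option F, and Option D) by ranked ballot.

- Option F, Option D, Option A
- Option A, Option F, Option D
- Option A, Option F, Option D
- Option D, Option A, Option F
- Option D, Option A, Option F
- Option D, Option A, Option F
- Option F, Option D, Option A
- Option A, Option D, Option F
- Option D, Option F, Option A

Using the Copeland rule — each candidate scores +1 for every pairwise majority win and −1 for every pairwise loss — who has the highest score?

Pairwise results:
  Option A vs Option F: Option A wins 6–3.
  Option A vs Option D: Option D wins 6–3.
  Option F vs Option D: Option D wins 5–4.
Copeland scores (wins − losses):
  Option A: 1 − 1 = 0
  Option F: 0 − 2 = -2
  Option D: 2 − 0 = 2
Option D has the best Copeland score.

Option D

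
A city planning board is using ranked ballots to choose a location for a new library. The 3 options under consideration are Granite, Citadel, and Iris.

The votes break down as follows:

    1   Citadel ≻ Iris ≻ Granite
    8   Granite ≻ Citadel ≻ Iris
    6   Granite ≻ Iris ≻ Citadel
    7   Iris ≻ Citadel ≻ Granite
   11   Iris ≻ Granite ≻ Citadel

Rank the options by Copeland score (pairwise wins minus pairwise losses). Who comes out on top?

Pairwise results:
  Granite vs Citadel: Granite wins 25–8.
  Granite vs Iris: Iris wins 19–14.
  Citadel vs Iris: Iris wins 24–9.
Copeland scores (wins − losses):
  Granite: 1 − 1 = 0
  Citadel: 0 − 2 = -2
  Iris: 2 − 0 = 2
Iris has the best Copeland score.

Iris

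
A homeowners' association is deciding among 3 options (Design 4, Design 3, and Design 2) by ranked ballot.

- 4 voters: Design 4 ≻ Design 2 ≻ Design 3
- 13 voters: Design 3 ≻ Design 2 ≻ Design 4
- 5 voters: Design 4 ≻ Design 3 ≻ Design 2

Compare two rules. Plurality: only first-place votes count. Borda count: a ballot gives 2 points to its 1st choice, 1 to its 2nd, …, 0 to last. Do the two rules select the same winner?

Yes

Plurality first-place counts: Design 4 9, Design 3 13, Design 2 0 → Design 3.
Borda totals: Design 4 18, Design 3 31, Design 2 17 → Design 3.
The two rules agree on Design 3.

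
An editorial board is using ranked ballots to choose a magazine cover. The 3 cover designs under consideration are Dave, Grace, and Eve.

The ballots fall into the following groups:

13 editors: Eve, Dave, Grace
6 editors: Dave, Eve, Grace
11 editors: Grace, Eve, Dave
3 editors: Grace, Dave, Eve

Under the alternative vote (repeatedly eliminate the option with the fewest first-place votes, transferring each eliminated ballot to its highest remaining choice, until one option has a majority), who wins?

Round 1: Grace 14, Eve 13, Dave 6. Dave has the fewest and is eliminated.
Round 2: Eve 19, Grace 14. Eve has a majority.

Eve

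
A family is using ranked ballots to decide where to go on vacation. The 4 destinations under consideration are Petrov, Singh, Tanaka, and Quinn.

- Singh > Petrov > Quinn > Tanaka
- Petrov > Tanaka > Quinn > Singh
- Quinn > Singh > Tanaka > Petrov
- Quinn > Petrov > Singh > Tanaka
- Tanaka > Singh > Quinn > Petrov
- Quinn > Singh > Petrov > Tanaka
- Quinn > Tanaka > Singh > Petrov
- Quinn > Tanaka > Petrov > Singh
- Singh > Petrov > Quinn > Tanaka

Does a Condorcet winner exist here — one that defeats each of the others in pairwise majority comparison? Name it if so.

Quinn

Head-to-head results (9 voters total):
Petrov vs Singh: Singh wins 6–3.
Petrov vs Tanaka: Petrov wins 5–4.
Petrov vs Quinn: Quinn wins 6–3.
Singh vs Tanaka: Singh wins 5–4.
Singh vs Quinn: Quinn wins 6–3.
Tanaka vs Quinn: Quinn wins 7–2.
Quinn beats each rival — Petrov (6–3), Singh (6–3), Tanaka (7–2) — so Quinn is the Condorcet winner.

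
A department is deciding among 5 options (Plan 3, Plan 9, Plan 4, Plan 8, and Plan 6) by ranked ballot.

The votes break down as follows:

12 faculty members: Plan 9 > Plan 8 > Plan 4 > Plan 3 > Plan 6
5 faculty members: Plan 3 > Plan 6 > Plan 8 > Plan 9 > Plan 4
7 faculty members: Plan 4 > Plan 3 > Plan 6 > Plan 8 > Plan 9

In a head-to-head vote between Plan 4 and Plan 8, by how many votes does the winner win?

10

Ballots ranking Plan 4 above Plan 8: 7.
Ballots ranking Plan 8 above Plan 4: 12+5 = 17.
Plan 8 wins 17–7, a margin of 10.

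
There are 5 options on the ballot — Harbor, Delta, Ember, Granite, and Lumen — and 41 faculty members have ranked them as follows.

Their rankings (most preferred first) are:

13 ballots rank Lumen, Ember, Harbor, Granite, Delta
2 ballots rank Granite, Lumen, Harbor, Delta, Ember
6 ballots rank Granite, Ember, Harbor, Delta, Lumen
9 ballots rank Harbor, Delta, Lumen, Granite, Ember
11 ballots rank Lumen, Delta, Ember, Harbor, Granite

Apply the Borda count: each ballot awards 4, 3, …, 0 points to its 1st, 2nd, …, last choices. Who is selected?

Lumen

Borda scores:
  Harbor: 13·2 + 2·2 + 6·2 + 9·4 + 11·1 = 89
  Delta: 13·0 + 2·1 + 6·1 + 9·3 + 11·3 = 68
  Ember: 13·3 + 2·0 + 6·3 + 9·0 + 11·2 = 79
  Granite: 13·1 + 2·4 + 6·4 + 9·1 + 11·0 = 54
  Lumen: 13·4 + 2·3 + 6·0 + 9·2 + 11·4 = 120
Lumen has the highest total.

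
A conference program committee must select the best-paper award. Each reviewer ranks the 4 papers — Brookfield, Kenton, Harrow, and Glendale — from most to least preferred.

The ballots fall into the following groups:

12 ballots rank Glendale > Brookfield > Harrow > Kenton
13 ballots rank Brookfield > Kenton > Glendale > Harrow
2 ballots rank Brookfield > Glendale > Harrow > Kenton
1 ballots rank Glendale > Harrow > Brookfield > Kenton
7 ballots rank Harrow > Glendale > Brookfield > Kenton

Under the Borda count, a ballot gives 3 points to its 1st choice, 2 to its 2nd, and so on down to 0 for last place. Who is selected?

Borda scores:
  Brookfield: 12·2 + 13·3 + 2·3 + 1 + 7·1 = 77
  Kenton: 12·0 + 13·2 + 2·0 + 0 + 7·0 = 26
  Harrow: 12·1 + 13·0 + 2·1 + 2 + 7·3 = 37
  Glendale: 12·3 + 13·1 + 2·2 + 3 + 7·2 = 70
Brookfield has the highest total.

Brookfield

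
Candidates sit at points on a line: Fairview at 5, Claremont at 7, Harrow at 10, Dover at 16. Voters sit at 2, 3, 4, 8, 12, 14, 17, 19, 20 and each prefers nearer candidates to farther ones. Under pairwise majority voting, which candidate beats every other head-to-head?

Harrow

With single-peaked preferences on a line, the Condorcet winner is the candidate closest to the median voter.
The median voter (position 12) is closest to Harrow at 10.
Check: Harrow vs Fairview — voters closer to Harrow: 6 of 9.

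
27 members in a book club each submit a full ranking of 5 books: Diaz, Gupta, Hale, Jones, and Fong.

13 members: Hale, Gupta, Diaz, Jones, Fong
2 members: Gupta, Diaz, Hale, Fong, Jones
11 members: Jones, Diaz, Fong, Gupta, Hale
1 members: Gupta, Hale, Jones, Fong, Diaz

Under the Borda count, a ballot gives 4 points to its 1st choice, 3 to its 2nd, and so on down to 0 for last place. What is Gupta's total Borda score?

62

Borda scores:
  Diaz: 13·2 + 2·3 + 11·3 + 0 = 65
  Gupta: 13·3 + 2·4 + 11·1 + 4 = 62
  Hale: 13·4 + 2·2 + 11·0 + 3 = 59
  Jones: 13·1 + 2·0 + 11·4 + 2 = 59
  Fong: 13·0 + 2·1 + 11·2 + 1 = 25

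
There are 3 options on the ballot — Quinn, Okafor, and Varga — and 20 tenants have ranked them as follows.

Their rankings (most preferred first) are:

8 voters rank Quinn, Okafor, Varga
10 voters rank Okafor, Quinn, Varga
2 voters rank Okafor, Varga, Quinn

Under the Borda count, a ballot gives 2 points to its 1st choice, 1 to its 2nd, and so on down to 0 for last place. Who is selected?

Okafor

Borda scores:
  Quinn: 8·2 + 10·1 + 2·0 = 26
  Okafor: 8·1 + 10·2 + 2·2 = 32
  Varga: 8·0 + 10·0 + 2·1 = 2
Okafor has the highest total.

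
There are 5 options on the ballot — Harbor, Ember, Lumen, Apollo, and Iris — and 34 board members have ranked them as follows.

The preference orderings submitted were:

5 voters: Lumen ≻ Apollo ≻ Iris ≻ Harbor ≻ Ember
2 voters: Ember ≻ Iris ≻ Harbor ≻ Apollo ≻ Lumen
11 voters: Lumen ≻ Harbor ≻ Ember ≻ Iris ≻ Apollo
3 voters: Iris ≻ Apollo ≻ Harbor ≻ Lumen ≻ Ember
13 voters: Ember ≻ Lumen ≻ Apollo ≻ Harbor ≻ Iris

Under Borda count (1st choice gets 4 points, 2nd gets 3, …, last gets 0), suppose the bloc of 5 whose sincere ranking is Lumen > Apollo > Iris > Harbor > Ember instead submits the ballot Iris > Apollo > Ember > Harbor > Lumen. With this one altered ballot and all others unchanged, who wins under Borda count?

Ember

Borda totals with the altered ballot: Harbor 61, Ember 92, Lumen 86, Apollo 52, Iris 49.
The switch changes the winner from Lumen to Ember.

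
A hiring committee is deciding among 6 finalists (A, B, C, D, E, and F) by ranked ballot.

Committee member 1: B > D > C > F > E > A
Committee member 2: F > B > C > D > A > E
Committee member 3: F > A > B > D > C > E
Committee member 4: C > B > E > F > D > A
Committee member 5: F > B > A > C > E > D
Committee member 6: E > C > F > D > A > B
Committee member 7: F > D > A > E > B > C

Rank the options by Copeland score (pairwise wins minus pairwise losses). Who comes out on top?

Pairwise results:
  A vs B: B wins 4–3.
  A vs C: C wins 4–3.
  A vs D: D wins 5–2.
  A vs E: A wins 4–3.
  A vs F: F wins 7–0.
  B vs C: B wins 5–2.
  B vs D: B wins 5–2.
  B vs E: B wins 5–2.
  B vs F: F wins 5–2.
  C vs D: C wins 4–3.
  C vs E: C wins 5–2.
  C vs F: F wins 4–3.
  D vs E: D wins 4–3.
  D vs F: F wins 6–1.
  E vs F: F wins 5–2.
Copeland scores (wins − losses):
  A: 1 − 4 = -3
  B: 4 − 1 = 3
  C: 3 − 2 = 1
  D: 2 − 3 = -1
  E: 0 − 5 = -5
  F: 5 − 0 = 5
F has the best Copeland score.

F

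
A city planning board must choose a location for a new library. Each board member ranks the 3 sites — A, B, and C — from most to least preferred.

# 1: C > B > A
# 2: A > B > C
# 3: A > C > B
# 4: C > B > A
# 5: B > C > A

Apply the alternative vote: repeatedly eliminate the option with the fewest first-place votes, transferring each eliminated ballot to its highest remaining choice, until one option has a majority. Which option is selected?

Round 1: A 2, C 2, B 1. B has the fewest and is eliminated.
Round 2: C 3, A 2. C has a majority.

C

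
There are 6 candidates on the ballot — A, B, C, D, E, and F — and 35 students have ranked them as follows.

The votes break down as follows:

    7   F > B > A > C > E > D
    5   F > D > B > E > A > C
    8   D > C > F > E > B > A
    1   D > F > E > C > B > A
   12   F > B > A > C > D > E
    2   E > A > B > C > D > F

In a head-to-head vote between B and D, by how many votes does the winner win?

Ballots ranking B above D: 7+12+2 = 21.
Ballots ranking D above B: 5+8+1 = 14.
B wins 21–14, a margin of 7.

7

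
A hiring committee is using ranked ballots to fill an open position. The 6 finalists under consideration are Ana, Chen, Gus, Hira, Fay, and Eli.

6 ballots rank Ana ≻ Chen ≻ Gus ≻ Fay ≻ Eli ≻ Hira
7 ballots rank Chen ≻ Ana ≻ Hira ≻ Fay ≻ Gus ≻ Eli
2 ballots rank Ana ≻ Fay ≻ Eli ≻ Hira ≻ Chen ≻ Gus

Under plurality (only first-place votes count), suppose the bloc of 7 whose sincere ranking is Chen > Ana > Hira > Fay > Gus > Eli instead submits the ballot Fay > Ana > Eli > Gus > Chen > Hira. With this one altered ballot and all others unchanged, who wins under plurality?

Ana

First-place totals with the altered ballot: Ana 8, Chen 0, Gus 0, Hira 0, Fay 7, Eli 0.
The winner is unchanged: still Ana.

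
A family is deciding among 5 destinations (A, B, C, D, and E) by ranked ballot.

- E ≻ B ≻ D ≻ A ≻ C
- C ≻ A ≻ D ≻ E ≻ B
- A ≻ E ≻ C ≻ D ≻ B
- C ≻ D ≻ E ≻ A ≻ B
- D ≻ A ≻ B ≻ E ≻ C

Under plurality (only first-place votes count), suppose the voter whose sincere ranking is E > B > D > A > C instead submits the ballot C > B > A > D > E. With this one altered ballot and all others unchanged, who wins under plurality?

First-place totals with the altered ballot: A 1, B 0, C 3, D 1, E 0.
The winner is unchanged: still C.

C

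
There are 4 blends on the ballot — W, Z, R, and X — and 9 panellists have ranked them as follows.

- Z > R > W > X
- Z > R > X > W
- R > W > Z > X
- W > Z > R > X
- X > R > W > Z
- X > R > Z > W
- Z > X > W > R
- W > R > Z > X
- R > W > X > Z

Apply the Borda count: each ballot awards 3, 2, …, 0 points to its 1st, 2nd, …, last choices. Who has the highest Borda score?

Borda scores:
  W: 1 + 0 + 2 + 3 + 1 + 0 + 1 + 3 + 2 = 13
  Z: 3 + 3 + 1 + 2 + 0 + 1 + 3 + 1 + 0 = 14
  R: 2 + 2 + 3 + 1 + 2 + 2 + 0 + 2 + 3 = 17
  X: 0 + 1 + 0 + 0 + 3 + 3 + 2 + 0 + 1 = 10
R has the highest total.

R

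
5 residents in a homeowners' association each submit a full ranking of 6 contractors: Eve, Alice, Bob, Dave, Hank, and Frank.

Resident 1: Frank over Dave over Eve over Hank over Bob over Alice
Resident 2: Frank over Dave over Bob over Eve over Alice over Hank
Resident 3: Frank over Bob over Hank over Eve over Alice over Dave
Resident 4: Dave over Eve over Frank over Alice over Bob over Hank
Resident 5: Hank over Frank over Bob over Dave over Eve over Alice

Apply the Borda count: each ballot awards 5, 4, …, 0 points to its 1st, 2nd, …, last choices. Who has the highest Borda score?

Borda scores:
  Eve: 3 + 2 + 2 + 4 + 1 = 12
  Alice: 0 + 1 + 1 + 2 + 0 = 4
  Bob: 1 + 3 + 4 + 1 + 3 = 12
  Dave: 4 + 4 + 0 + 5 + 2 = 15
  Hank: 2 + 0 + 3 + 0 + 5 = 10
  Frank: 5 + 5 + 5 + 3 + 4 = 22
Frank has the highest total.

Frank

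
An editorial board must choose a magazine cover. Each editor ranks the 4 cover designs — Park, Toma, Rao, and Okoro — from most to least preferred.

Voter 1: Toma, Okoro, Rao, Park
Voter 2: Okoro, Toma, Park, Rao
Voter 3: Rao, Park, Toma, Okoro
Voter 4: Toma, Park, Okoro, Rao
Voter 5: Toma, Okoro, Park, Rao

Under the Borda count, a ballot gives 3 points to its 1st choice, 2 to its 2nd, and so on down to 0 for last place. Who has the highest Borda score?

Toma

Borda scores:
  Park: 0 + 1 + 2 + 2 + 1 = 6
  Toma: 3 + 2 + 1 + 3 + 3 = 12
  Rao: 1 + 0 + 3 + 0 + 0 = 4
  Okoro: 2 + 3 + 0 + 1 + 2 = 8
Toma has the highest total.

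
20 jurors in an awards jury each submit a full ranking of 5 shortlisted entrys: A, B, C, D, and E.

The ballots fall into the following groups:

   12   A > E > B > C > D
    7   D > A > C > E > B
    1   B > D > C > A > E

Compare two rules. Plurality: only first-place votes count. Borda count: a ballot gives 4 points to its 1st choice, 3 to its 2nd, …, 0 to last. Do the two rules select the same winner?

Plurality first-place counts: A 12, B 1, C 0, D 7, E 0 → A.
Borda totals: A 70, B 28, C 28, D 31, E 43 → A.
The two rules agree on A.

Yes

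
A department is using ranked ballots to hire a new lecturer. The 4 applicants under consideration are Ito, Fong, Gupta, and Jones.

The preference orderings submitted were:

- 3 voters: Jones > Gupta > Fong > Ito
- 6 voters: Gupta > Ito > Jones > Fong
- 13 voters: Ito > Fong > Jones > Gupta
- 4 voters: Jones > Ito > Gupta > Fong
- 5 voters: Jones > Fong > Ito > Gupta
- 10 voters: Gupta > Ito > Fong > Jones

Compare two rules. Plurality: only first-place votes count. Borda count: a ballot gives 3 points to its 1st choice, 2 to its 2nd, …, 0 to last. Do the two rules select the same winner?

No

Plurality first-place counts: Ito 13, Fong 0, Gupta 16, Jones 12 → Gupta.
Borda totals: Ito 84, Fong 49, Gupta 58, Jones 55 → Ito.
The two rules disagree: plurality picks Gupta, Borda picks Ito.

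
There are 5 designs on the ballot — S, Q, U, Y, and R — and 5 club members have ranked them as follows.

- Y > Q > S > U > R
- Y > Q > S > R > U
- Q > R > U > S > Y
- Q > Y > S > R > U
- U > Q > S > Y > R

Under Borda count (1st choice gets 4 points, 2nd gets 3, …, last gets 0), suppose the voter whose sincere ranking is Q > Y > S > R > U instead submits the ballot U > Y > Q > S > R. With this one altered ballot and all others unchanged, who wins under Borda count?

Borda totals with the altered ballot: S 8, Q 15, U 11, Y 12, R 4.
The winner is unchanged: still Q.

Q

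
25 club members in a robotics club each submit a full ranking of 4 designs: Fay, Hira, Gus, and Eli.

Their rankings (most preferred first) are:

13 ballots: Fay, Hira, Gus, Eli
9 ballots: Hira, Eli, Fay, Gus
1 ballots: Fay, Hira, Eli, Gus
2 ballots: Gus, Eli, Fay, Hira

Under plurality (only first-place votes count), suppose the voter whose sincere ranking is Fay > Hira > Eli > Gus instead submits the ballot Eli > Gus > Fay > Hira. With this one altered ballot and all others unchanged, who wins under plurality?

Fay

First-place totals with the altered ballot: Fay 13, Hira 9, Gus 2, Eli 1.
The winner is unchanged: still Fay.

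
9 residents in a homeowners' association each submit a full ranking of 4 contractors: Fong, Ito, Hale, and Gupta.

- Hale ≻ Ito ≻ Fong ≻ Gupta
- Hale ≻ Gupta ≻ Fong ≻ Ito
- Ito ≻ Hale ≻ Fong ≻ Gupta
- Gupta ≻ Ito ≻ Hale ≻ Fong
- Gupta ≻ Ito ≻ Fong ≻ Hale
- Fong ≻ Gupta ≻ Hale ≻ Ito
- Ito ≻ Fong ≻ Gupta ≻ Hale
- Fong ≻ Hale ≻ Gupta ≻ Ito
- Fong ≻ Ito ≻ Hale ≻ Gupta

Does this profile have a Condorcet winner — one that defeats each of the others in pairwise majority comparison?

No

Head-to-head results (9 voters total):
Fong vs Ito: Ito wins 5–4.
Fong vs Hale: Fong wins 5–4.
Fong vs Gupta: Fong wins 6–3.
Ito vs Hale: Ito wins 5–4.
Ito vs Gupta: Gupta wins 5–4.
Hale vs Gupta: Hale wins 5–4.
No candidate beats all others: Fong beats Gupta beats Ito beats Fong, a majority cycle.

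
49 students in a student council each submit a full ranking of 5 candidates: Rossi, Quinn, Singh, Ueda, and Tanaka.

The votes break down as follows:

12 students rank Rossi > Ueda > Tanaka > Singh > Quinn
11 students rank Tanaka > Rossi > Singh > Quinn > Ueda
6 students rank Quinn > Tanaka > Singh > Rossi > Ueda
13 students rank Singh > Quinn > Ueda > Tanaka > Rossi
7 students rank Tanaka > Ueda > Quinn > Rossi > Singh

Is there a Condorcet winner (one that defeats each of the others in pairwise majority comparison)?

No

Head-to-head results (49 voters total):
Rossi vs Quinn: Quinn wins 26–23.
Rossi vs Singh: Rossi wins 30–19.
Rossi vs Ueda: Rossi wins 29–20.
Rossi vs Tanaka: Tanaka wins 37–12.
Quinn vs Singh: Singh wins 36–13.
Quinn vs Ueda: Quinn wins 30–19.
Quinn vs Tanaka: Tanaka wins 30–19.
Singh vs Ueda: Singh wins 30–19.
Singh vs Tanaka: Tanaka wins 36–13.
Ueda vs Tanaka: Ueda wins 25–24.
No candidate beats all others: Rossi beats Singh beats Quinn beats Rossi, a majority cycle.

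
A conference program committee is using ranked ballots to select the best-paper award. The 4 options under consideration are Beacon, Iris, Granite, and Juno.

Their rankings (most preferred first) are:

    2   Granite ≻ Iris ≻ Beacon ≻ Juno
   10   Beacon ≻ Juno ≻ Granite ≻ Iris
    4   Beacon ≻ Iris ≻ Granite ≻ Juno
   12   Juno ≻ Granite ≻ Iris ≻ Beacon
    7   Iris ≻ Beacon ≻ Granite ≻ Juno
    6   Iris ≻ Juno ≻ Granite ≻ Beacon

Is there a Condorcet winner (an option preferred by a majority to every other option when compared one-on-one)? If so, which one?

Head-to-head results (41 voters total):
Beacon vs Iris: Iris wins 27–14.
Beacon vs Granite: Beacon wins 21–20.
Beacon vs Juno: Beacon wins 23–18.
Iris vs Granite: Granite wins 24–17.
Iris vs Juno: Juno wins 22–19.
Granite vs Juno: Juno wins 28–13.
No candidate beats all others: Beacon beats Granite beats Iris beats Beacon, a majority cycle.

None — there is no Condorcet winner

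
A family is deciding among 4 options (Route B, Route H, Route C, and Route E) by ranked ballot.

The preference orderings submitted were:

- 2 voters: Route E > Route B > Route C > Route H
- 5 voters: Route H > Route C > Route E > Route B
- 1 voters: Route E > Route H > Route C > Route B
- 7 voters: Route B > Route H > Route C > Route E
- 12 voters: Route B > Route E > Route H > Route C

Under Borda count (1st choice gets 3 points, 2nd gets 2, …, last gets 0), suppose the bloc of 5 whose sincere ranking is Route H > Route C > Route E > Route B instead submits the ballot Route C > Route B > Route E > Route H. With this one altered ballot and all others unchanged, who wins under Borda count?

Borda totals with the altered ballot: Route B 71, Route H 28, Route C 25, Route E 38.
The winner is unchanged: still Route B.

Route B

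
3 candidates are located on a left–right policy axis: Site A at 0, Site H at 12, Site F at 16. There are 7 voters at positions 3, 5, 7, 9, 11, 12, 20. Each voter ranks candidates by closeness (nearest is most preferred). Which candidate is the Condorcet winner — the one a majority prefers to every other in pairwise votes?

With single-peaked preferences on a line, the Condorcet winner is the candidate closest to the median voter.
The median voter (position 9) is closest to Site H at 12.
Check: Site H vs Site A — voters closer to Site H: 5 of 7.

Site H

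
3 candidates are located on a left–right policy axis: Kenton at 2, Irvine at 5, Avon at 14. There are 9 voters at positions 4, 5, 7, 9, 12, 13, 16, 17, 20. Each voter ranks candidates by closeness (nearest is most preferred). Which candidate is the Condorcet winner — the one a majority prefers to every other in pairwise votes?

Avon

With single-peaked preferences on a line, the Condorcet winner is the candidate closest to the median voter.
The median voter (position 12) is closest to Avon at 14.
Check: Avon vs Kenton — voters closer to Avon: 6 of 9.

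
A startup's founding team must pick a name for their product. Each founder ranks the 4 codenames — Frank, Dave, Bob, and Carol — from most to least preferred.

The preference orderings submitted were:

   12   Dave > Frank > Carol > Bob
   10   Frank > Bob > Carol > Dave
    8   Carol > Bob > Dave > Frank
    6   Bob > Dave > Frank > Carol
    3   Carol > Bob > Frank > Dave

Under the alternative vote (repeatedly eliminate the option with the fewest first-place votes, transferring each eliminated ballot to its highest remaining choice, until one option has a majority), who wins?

Carol

Round 1: Dave 12, Carol 11, Frank 10, Bob 6. Bob has the fewest and is eliminated.
Round 2: Dave 18, Carol 11, Frank 10. Frank has the fewest and is eliminated.
Round 3: Carol 21, Dave 18. Carol has a majority.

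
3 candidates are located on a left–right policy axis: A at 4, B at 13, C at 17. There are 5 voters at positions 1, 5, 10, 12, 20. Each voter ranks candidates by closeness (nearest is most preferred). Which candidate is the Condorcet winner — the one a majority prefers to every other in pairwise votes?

With single-peaked preferences on a line, the Condorcet winner is the candidate closest to the median voter.
The median voter (position 10) is closest to B at 13.
Check: B vs C — voters closer to B: 4 of 5.

B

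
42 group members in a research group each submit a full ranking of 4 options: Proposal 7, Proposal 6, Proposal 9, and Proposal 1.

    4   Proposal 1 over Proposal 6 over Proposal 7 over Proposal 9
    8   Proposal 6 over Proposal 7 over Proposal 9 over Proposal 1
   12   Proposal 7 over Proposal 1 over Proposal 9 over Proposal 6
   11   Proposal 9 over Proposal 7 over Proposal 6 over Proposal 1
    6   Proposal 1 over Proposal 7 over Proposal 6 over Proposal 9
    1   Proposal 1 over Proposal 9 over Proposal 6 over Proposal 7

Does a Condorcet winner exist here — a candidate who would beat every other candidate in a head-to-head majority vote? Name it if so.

Head-to-head results (42 voters total):
Proposal 7 vs Proposal 6: Proposal 7 wins 29–13.
Proposal 7 vs Proposal 9: Proposal 7 wins 30–12.
Proposal 7 vs Proposal 1: Proposal 7 wins 31–11.
Proposal 6 vs Proposal 9: Proposal 9 wins 24–18.
Proposal 6 vs Proposal 1: Proposal 1 wins 23–19.
Proposal 9 vs Proposal 1: Proposal 1 wins 23–19.
Proposal 7 beats each rival — Proposal 6 (29–13), Proposal 9 (30–12), Proposal 1 (31–11) — so Proposal 7 is the Condorcet winner.

Proposal 7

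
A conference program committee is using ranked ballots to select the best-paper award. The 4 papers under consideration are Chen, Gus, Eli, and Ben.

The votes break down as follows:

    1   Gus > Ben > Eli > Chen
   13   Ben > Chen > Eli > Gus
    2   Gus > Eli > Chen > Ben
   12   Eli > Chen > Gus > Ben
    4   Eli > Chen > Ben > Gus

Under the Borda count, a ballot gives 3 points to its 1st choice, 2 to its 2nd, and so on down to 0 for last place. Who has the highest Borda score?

Borda scores:
  Chen: 0 + 13·2 + 2·1 + 12·2 + 4·2 = 60
  Gus: 3 + 13·0 + 2·3 + 12·1 + 4·0 = 21
  Eli: 1 + 13·1 + 2·2 + 12·3 + 4·3 = 66
  Ben: 2 + 13·3 + 2·0 + 12·0 + 4·1 = 45
Eli has the highest total.

Eli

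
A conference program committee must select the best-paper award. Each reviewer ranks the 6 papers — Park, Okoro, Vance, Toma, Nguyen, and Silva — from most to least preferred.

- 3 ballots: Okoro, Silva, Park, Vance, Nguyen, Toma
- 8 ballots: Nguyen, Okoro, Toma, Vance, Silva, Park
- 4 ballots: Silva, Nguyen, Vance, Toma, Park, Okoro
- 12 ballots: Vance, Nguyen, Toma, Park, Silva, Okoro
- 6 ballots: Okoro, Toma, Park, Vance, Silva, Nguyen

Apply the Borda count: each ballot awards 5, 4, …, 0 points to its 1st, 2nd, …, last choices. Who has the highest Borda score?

Nguyen

Borda scores:
  Park: 3·3 + 8·0 + 4·1 + 12·2 + 6·3 = 55
  Okoro: 3·5 + 8·4 + 4·0 + 12·0 + 6·5 = 77
  Vance: 3·2 + 8·2 + 4·3 + 12·5 + 6·2 = 106
  Toma: 3·0 + 8·3 + 4·2 + 12·3 + 6·4 = 92
  Nguyen: 3·1 + 8·5 + 4·4 + 12·4 + 6·0 = 107
  Silva: 3·4 + 8·1 + 4·5 + 12·1 + 6·1 = 58
Nguyen has the highest total.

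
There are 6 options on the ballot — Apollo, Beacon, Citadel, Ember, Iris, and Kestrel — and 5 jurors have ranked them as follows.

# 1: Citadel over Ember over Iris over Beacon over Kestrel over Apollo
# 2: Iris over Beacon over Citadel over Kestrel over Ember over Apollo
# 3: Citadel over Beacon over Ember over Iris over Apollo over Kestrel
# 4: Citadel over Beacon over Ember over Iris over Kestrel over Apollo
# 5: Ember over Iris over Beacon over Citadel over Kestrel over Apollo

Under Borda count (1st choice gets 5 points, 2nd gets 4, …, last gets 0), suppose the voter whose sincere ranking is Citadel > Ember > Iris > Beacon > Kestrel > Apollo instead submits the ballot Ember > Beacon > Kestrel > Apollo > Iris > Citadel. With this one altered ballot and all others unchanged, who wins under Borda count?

Borda totals with the altered ballot: Apollo 3, Beacon 19, Citadel 15, Ember 17, Iris 14, Kestrel 7.
The switch changes the winner from Citadel to Beacon.

Beacon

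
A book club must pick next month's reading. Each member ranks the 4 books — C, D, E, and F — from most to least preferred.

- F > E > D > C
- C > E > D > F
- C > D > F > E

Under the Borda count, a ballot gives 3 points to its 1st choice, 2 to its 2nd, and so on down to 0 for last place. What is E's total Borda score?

Borda scores:
  C: 0 + 3 + 3 = 6
  D: 1 + 1 + 2 = 4
  E: 2 + 2 + 0 = 4
  F: 3 + 0 + 1 = 4

4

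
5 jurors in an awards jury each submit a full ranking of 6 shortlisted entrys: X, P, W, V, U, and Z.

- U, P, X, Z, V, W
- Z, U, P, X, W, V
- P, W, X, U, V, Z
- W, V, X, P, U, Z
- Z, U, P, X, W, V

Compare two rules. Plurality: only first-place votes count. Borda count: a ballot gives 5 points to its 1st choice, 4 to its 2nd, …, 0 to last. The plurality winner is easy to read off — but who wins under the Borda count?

Plurality first-place counts: X 0, P 1, W 1, V 0, U 1, Z 2 → Z.
Borda totals: X 13, P 17, W 11, V 6, U 16, Z 12 → P.

P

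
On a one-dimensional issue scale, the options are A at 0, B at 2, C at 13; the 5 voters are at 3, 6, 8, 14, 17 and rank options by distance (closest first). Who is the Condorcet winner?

C

With single-peaked preferences on a line, the Condorcet winner is the candidate closest to the median voter.
The median voter (position 8) is closest to C at 13.
Check: C vs B — voters closer to C: 3 of 5.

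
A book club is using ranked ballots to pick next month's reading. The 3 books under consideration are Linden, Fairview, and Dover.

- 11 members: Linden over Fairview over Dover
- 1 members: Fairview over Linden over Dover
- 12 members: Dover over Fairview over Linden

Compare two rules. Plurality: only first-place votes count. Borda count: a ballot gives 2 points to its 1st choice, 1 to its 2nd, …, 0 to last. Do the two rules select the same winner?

No

Plurality first-place counts: Linden 11, Fairview 1, Dover 12 → Dover.
Borda totals: Linden 23, Fairview 25, Dover 24 → Fairview.
The two rules disagree: plurality picks Dover, Borda picks Fairview.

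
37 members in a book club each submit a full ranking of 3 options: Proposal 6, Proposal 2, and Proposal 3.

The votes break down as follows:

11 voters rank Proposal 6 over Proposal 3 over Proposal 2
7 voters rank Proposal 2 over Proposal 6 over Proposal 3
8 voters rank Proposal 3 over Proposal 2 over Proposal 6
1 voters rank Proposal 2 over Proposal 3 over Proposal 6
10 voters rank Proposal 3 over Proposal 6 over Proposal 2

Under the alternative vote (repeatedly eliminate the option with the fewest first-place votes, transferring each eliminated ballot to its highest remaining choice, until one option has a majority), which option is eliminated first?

Proposal 2

Round 1: Proposal 3 18, Proposal 6 11, Proposal 2 8. Proposal 2 has the fewest and is eliminated.
Round 2: Proposal 3 19, Proposal 6 18. Proposal 3 has a majority.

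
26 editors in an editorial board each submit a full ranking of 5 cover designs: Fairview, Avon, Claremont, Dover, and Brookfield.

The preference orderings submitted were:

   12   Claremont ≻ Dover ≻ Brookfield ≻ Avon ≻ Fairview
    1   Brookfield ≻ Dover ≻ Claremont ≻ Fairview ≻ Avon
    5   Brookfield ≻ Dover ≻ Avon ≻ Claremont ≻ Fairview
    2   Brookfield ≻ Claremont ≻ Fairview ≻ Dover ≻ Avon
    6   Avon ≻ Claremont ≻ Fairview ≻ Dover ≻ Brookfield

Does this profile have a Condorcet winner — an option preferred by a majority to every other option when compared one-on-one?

Head-to-head results (26 voters total):
Fairview vs Avon: Avon wins 23–3.
Fairview vs Claremont: Claremont wins 26–0.
Fairview vs Dover: Dover wins 18–8.
Fairview vs Brookfield: Brookfield wins 20–6.
Avon vs Claremont: Claremont wins 15–11.
Avon vs Dover: Dover wins 20–6.
Avon vs Brookfield: Brookfield wins 20–6.
Claremont vs Dover: Claremont wins 20–6.
Claremont vs Brookfield: Claremont wins 18–8.
Dover vs Brookfield: Dover wins 18–8.
Claremont beats each rival — Fairview (26–0), Avon (15–11), Dover (20–6), Brookfield (18–8) — so Claremont is the Condorcet winner.

Yes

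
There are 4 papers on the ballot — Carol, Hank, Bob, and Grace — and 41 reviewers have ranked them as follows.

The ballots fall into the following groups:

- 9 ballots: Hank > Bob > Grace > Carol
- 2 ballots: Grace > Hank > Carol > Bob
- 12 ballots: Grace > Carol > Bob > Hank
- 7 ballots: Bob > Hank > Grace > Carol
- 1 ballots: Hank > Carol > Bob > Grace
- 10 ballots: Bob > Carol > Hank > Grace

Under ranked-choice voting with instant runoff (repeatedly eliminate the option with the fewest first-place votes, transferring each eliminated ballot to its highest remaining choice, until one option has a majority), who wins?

Round 1: Bob 17, Grace 14, Hank 10, Carol 0. Carol has the fewest and is eliminated.
Round 2: Bob 17, Grace 14, Hank 10. Hank has the fewest and is eliminated.
Round 3: Bob 27, Grace 14. Bob has a majority.

Bob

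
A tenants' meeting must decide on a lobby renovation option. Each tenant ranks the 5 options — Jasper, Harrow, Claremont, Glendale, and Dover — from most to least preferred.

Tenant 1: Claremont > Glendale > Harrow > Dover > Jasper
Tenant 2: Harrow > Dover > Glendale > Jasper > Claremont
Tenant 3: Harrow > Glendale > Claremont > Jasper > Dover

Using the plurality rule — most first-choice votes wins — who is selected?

First-place vote totals:
  Jasper: 0
  Harrow: 2
  Claremont: 1
  Glendale: 0
  Dover: 0
Harrow has the most first-place votes.

Harrow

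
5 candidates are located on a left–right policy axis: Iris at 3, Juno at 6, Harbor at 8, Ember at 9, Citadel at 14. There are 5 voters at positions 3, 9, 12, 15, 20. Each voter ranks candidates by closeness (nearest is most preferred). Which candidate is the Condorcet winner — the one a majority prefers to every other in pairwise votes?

Citadel

With single-peaked preferences on a line, the Condorcet winner is the candidate closest to the median voter.
The median voter (position 12) is closest to Citadel at 14.
Check: Citadel vs Ember — voters closer to Citadel: 3 of 5.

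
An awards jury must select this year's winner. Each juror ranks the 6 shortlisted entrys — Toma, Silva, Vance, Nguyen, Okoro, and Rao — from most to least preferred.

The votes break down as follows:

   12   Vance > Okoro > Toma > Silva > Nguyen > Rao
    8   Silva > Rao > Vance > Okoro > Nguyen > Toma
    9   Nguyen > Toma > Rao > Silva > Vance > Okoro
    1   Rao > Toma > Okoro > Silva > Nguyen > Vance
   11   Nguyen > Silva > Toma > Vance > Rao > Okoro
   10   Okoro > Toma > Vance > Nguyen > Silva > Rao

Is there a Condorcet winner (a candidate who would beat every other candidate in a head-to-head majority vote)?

Head-to-head results (51 voters total):
Toma vs Silva: Toma wins 32–19.
Toma vs Vance: Toma wins 31–20.
Toma vs Nguyen: Nguyen wins 28–23.
Toma vs Okoro: Okoro wins 30–21.
Toma vs Rao: Toma wins 42–9.
Silva vs Vance: Silva wins 29–22.
Silva vs Nguyen: Nguyen wins 30–21.
Silva vs Okoro: Silva wins 28–23.
Silva vs Rao: Silva wins 41–10.
Vance vs Nguyen: Vance wins 30–21.
Vance vs Okoro: Vance wins 40–11.
Vance vs Rao: Vance wins 33–18.
Nguyen vs Okoro: Okoro wins 31–20.
Nguyen vs Rao: Nguyen wins 42–9.
Okoro vs Rao: Rao wins 29–22.
No candidate beats all others: Toma beats Silva beats Okoro beats Toma, a majority cycle.

No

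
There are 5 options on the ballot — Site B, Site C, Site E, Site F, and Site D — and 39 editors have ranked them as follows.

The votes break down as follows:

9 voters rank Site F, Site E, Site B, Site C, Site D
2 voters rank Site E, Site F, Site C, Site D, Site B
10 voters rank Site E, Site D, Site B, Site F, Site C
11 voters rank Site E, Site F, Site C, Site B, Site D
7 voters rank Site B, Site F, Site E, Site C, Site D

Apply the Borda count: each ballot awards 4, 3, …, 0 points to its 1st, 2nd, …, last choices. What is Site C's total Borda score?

Borda scores:
  Site B: 9·2 + 2·0 + 10·2 + 11·1 + 7·4 = 77
  Site C: 9·1 + 2·2 + 10·0 + 11·2 + 7·1 = 42
  Site E: 9·3 + 2·4 + 10·4 + 11·4 + 7·2 = 133
  Site F: 9·4 + 2·3 + 10·1 + 11·3 + 7·3 = 106
  Site D: 9·0 + 2·1 + 10·3 + 11·0 + 7·0 = 32

42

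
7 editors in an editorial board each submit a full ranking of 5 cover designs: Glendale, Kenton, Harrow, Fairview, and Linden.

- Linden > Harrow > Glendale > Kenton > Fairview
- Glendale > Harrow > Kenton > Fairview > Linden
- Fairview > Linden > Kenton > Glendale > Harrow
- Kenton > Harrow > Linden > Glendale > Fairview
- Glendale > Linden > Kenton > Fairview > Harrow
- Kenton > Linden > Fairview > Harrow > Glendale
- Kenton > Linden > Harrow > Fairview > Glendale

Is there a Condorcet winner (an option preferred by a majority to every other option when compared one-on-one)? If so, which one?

Head-to-head results (7 voters total):
Glendale vs Kenton: Kenton wins 4–3.
Glendale vs Harrow: Harrow wins 4–3.
Glendale vs Fairview: Glendale wins 4–3.
Glendale vs Linden: Linden wins 5–2.
Kenton vs Harrow: Kenton wins 5–2.
Kenton vs Fairview: Kenton wins 6–1.
Kenton vs Linden: Kenton wins 4–3.
Harrow vs Fairview: Harrow wins 4–3.
Harrow vs Linden: Linden wins 5–2.
Fairview vs Linden: Linden wins 5–2.
Kenton beats each rival — Glendale (4–3), Harrow (5–2), Fairview (6–1), Linden (4–3) — so Kenton is the Condorcet winner.

Kenton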